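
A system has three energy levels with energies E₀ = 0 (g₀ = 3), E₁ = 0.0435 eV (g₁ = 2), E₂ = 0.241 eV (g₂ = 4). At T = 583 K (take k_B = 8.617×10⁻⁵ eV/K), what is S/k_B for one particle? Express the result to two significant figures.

k_BT = 8.617×10⁻⁵ × 583 K = 0.05024 eV.
Eᵢ/kT = 0, 0.8658, 4.797.
Z = Σ gᵢe^(−Eᵢ/kT) = 3·e^(−0) + 2·e^(−0.8658) + 4·e^(−4.797) = 3.000 + 0.8414 + 0.03302 = 3.874.
⟨E⟩ = Σ EᵢPᵢ = 0.01150 eV.
S/k_B = ln Z + ⟨E⟩/kT = ln(3.874) + 0.01150/0.05024 = 1.354 + 0.2289 = 1.6.

1.6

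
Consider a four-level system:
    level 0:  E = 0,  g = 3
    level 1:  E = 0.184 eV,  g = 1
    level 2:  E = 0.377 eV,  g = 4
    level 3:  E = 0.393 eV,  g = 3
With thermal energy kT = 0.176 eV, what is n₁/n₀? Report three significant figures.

0.117

n₁/n₀ = (g₁/g₀) exp[−(E₁−E₀)/kT] = (1/3) × exp(−(0.184 eV)/(0.176 eV)) = (1/3) × exp(-1.0455) = 0.117.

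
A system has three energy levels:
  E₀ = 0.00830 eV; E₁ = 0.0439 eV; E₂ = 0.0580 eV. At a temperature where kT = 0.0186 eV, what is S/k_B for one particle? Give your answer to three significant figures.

0.580

Eᵢ/kT = 0.44624, 2.3602, 3.1183.
Z = Σ e^(−Eᵢ/kT) = e^(−0.44624) + e^(−2.3602) + e^(−3.1183) = 0.64003 + 0.094401 + 0.044232 = 0.77866.
⟨E⟩ = Σ EᵢPᵢ = 0.015439 eV.
S/k_B = ln Z + ⟨E⟩/kT = ln(0.77866) + 0.015439/0.0186 = -0.25018 + 0.83005 = 0.580.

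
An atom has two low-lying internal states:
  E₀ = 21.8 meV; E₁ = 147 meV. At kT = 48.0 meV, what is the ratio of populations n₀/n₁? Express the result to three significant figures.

n₀/n₁ = exp[−(E₀−E₁)/kT] = exp(−(-125.2 meV)/(48.0 meV)) = exp(2.6083) = 13.6.

13.6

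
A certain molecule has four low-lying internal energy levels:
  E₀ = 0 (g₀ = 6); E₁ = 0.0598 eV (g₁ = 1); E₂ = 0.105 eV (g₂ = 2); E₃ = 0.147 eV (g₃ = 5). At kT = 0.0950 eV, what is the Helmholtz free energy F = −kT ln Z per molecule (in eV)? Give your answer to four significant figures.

Eᵢ/kT = 0, 0.629474, 1.10526, 1.54737.
Z = Σ gᵢe^(−Eᵢ/kT) = 6·e^(−0) + 1·e^(−0.629474) + 2·e^(−1.10526) + 5·e^(−1.54737) = 6.00000 + 0.532872 + 0.662250 + 1.06403 = 8.25915.
F = −kT ln Z = −0.0950 × ln(8.25915) = −0.0950 × 2.11132 = -0.2006 eV.

-0.2006 eV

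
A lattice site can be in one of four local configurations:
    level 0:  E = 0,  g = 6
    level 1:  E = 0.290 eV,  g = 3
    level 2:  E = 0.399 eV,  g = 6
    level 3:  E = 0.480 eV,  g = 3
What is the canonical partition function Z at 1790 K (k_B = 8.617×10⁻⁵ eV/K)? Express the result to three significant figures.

k_BT = 8.617×10⁻⁵ × 1790 K = 0.15424 eV.
Eᵢ/kT = 0, 1.8802, 2.5869, 3.1120.
Z = Σ gᵢe^(−Eᵢ/kT) = 6·e^(−0) + 3·e^(−1.8802) + 6·e^(−2.5869) + 3·e^(−3.1120) = 6.0000 + 0.45768 + 0.45152 + 0.13354 = 7.0427.

Z = 7.04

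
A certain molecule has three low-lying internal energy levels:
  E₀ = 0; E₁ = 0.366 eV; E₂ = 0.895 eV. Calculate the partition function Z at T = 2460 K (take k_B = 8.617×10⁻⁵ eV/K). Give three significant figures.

k_BT = 8.617×10⁻⁵ × 2460 K = 0.21198 eV.
Eᵢ/kT = 0, 1.7266, 4.2221.
Z = Σ e^(−Eᵢ/kT) = e^(−0) + e^(−1.7266) + e^(−4.2221) = 1.0000 + 0.17789 + 0.014668 = 1.1926.

Z = 1.19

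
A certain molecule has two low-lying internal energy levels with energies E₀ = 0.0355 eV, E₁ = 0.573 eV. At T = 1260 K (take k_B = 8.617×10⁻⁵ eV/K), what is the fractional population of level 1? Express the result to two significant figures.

k_BT = 8.617×10⁻⁵ × 1260 K = 0.1086 eV.
Eᵢ/kT = 0.3269, 5.276.
Z = Σ e^(−Eᵢ/kT) = e^(−0.3269) + e^(−5.276) = 0.7212 + 0.005113 = 0.7263.
P₁ = e^(−E₁/kT) / Z = 0.005113/0.7263 = 0.0070.

0.0070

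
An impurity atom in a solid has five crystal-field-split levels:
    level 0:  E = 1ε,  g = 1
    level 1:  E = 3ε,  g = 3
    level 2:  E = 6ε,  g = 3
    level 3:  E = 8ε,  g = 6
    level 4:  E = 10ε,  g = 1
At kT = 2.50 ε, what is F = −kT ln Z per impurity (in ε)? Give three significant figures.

Eᵢ/kT = 0.40000, 1.2000, 2.4000, 3.2000, 4.0000.
Z = Σ gᵢe^(−Eᵢ/kT) = 1·e^(−0.40000) + 3·e^(−1.2000) + 3·e^(−2.4000) + 6·e^(−3.2000) + 1·e^(−4.0000) = 0.67032 + 0.90358 + 0.27215 + 0.24457 + 0.018316 = 2.1089.
F = −kT ln Z = −2.50 × ln(2.1089) = −2.50 × 0.74617 = -1.87 ε.

-1.87 ε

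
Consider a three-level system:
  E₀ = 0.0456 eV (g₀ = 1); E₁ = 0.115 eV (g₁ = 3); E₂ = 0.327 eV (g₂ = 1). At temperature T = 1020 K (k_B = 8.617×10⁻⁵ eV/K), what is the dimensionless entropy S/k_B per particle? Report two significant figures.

k_BT = 8.617×10⁻⁵ × 1020 K = 0.08789 eV.
Eᵢ/kT = 0.5188, 1.308, 3.721.
Z = Σ gᵢe^(−Eᵢ/kT) = 1·e^(−0.5188) + 3·e^(−1.308) + 1·e^(−3.721) = 0.5952 + 0.8111 + 0.02421 = 1.431.
⟨E⟩ = Σ EᵢPᵢ = 0.08968 eV.
S/k_B = ln Z + ⟨E⟩/kT = ln(1.431) + 0.08968/0.08789 = 0.3584 + 1.020 = 1.4.

1.4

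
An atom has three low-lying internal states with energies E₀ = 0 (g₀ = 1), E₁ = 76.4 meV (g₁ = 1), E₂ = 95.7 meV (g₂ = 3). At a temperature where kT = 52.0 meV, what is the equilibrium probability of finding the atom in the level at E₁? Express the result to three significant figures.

Eᵢ/kT = 0, 1.4692, 1.8404.
Z = Σ gᵢe^(−Eᵢ/kT) = 1·e^(−0) + 1·e^(−1.4692) + 3·e^(−1.8404) = 1.0000 + 0.23011 + 0.47626 = 1.7064.
P₁ = g₁ e^(−E₁/kT) / Z = 0.23011/1.7064 = 0.135.

0.135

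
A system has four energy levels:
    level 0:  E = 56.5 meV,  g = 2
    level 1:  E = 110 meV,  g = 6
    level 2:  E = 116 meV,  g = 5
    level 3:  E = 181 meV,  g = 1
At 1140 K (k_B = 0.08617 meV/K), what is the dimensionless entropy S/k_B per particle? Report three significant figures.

k_BT = 0.08617 × 1140 K = 98.234 meV.
Eᵢ/kT = 0.57516, 1.1198, 1.1809, 1.8425.
Z = Σ gᵢe^(−Eᵢ/kT) = 2·e^(−0.57516) + 6·e^(−1.1198) + 5·e^(−1.1809) + 1·e^(−1.8425) = 1.1252 + 1.9581 + 1.5350 + 0.15842 = 4.7767.
⟨E⟩ = Σ EᵢPᵢ = 101.68 meV.
S/k_B = ln Z + ⟨E⟩/kT = ln(4.7767) + 101.68/98.234 = 1.5637 + 1.0351 = 2.60.

2.60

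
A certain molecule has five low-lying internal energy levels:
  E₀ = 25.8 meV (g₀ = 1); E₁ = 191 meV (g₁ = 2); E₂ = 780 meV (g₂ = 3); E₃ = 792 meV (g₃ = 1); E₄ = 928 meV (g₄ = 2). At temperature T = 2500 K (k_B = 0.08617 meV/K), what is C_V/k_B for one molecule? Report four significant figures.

0.8601

k_BT = 0.08617 × 2500 K = 215.425 meV.
Eᵢ/kT = 0.119763, 0.886619, 3.62075, 3.67645, 4.30776.
Z = Σ gᵢe^(−Eᵢ/kT) = 1·e^(−0.119763) + 2·e^(−0.886619) + 3·e^(−3.62075) + 1·e^(−3.67645) + 2·e^(−4.30776) = 0.887131 + 0.824093 + 0.0802878 + 0.0253127 + 0.0269273 = 1.84375.
⟨E⟩ = 156.176 meV, ⟨E²⟩ = 64308.3 meV².
C_V/k_B = (⟨E²⟩ − ⟨E⟩²)/(kT)² = (64308.3 − 24390.9)/46407.9 = 0.8601.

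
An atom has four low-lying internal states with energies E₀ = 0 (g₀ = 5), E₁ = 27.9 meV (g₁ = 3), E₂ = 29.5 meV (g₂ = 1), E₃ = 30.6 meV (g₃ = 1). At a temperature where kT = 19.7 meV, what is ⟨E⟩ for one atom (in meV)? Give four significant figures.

Eᵢ/kT = 0, 1.41624, 1.49746, 1.55330.
Z = Σ gᵢe^(−Eᵢ/kT) = 5·e^(−0) + 3·e^(−1.41624) + 1·e^(−1.49746) + 1·e^(−1.55330) = 5.00000 + 0.727874 + 0.223698 + 0.211549 = 6.16312.
⟨E⟩ = Σ Eᵢ gᵢe^(−Eᵢ/kT) / Z = (0·5.00000 + 27.9·0.727874 + 29.5·0.223698 + 30.6·0.211549) / 6.16312 = 5.416 meV.

5.416 meV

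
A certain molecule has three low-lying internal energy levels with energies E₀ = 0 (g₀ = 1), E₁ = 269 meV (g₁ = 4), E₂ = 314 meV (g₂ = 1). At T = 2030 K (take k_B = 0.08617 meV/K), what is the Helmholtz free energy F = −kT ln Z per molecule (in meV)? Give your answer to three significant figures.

-123 meV

k_BT = 0.08617 × 2030 K = 174.93 meV.
Eᵢ/kT = 0, 1.5378, 1.7950.
Z = Σ gᵢe^(−Eᵢ/kT) = 1·e^(−0) + 4·e^(−1.5378) + 1·e^(−1.7950) = 1.0000 + 0.85941 + 0.16613 = 2.0255.
F = −kT ln Z = −174.93 × ln(2.0255) = −174.93 × 0.70582 = -123 meV.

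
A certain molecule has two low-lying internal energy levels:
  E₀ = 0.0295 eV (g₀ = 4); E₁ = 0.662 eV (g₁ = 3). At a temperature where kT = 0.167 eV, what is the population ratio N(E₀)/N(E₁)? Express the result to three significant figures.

58.9

n₀/n₁ = (g₀/g₁) exp[−(E₀−E₁)/kT] = (4/3) × exp(−(-0.6325 eV)/(0.167 eV)) = (4/3) × exp(3.7874) = 58.9.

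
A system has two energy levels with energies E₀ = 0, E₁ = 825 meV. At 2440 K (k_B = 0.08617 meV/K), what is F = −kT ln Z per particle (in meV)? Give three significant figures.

k_BT = 0.08617 × 2440 K = 210.25 meV.
Eᵢ/kT = 0, 3.9239.
Z = Σ e^(−Eᵢ/kT) = e^(−0) + e^(−3.9239) = 1.0000 + 0.019764 = 1.0198.
F = −kT ln Z = −210.25 × ln(1.0198) = −210.25 × 0.019607 = -4.12 meV.

-4.12 meV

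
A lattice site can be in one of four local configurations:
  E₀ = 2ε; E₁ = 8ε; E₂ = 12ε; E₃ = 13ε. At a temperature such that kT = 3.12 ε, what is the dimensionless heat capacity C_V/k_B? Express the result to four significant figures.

Eᵢ/kT = 0.641026, 2.56410, 3.84615, 4.16667.
Z = Σ e^(−Eᵢ/kT) = e^(−0.641026) + e^(−2.56410) + e^(−3.84615) + e^(−4.16667) = 0.526752 + 0.0769884 + 0.0213618 + 0.0155038 = 0.640606.
⟨E⟩ = 3.32077 ε, ⟨E²⟩ = 19.8726 ε².
C_V/k_B = (⟨E²⟩ − ⟨E⟩²)/(kT)² = (19.8726 − 11.0275)/9.73440 = 0.9086.

0.9086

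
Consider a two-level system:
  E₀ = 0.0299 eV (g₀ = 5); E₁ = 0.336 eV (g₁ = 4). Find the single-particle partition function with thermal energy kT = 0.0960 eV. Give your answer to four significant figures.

Eᵢ/kT = 0.311458, 3.50000.
Z = Σ gᵢe^(−Eᵢ/kT) = 5·e^(−0.311458) + 4·e^(−3.50000) = 3.66189 + 0.120790 = 3.78268.

Z = 3.783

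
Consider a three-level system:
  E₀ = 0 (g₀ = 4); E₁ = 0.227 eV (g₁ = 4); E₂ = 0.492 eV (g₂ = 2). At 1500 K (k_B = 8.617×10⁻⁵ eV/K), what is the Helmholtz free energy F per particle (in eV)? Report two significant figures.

k_BT = 8.617×10⁻⁵ × 1500 K = 0.1293 eV.
Eᵢ/kT = 0, 1.756, 3.805.
Z = Σ gᵢe^(−Eᵢ/kT) = 4·e^(−0) + 4·e^(−1.756) + 2·e^(−3.805) = 4.000 + 0.6909 + 0.04452 = 4.735.
F = −kT ln Z = −0.1293 × ln(4.735) = −0.1293 × 1.555 = -0.20 eV.

-0.20 eV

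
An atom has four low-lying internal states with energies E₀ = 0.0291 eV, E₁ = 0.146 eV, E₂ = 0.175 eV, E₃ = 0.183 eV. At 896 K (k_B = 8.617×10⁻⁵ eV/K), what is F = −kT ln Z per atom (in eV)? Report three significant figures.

k_BT = 8.617×10⁻⁵ × 896 K = 0.077208 eV.
Eᵢ/kT = 0.37690, 1.8910, 2.2666, 2.3702.
Z = Σ e^(−Eᵢ/kT) = e^(−0.37690) + e^(−1.8910) + e^(−2.2666) + e^(−2.3702) = 0.68598 + 0.15092 + 0.10366 + 0.093462 = 1.0340.
F = −kT ln Z = −0.077208 × ln(1.0340) = −0.077208 × 0.033435 = -0.00258 eV.

-0.00258 eV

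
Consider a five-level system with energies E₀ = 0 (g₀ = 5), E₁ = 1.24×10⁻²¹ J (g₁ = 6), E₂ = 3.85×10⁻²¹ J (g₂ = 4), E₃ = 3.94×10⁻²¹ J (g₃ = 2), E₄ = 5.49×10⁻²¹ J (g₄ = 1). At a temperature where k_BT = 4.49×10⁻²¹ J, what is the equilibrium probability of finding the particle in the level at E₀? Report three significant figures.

0.404

Eᵢ/kT = 0, 0.27617, 0.85746, 0.87751, 1.2227.
Z = Σ gᵢe^(−Eᵢ/kT) = 5·e^(−0) + 6·e^(−0.27617) + 4·e^(−0.85746) + 2·e^(−0.87751) + 1·e^(−1.2227) = 5.0000 + 4.5521 + 1.6970 + 0.83163 + 0.29443 = 12.375.
P₀ = g₀ e^(−E₀/kT) / Z = 5.0000/12.375 = 0.404.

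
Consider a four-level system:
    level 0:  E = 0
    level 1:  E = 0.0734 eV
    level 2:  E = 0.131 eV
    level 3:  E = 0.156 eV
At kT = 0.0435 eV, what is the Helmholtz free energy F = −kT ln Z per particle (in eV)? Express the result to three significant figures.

Eᵢ/kT = 0, 1.6874, 3.0115, 3.5862.
Z = Σ e^(−Eᵢ/kT) = e^(−0) + e^(−1.6874) + e^(−3.0115) + e^(−3.5862) = 1.0000 + 0.18500 + 0.049218 + 0.027703 = 1.2619.
F = −kT ln Z = −0.0435 × ln(1.2619) = −0.0435 × 0.23262 = -0.0101 eV.

-0.0101 eV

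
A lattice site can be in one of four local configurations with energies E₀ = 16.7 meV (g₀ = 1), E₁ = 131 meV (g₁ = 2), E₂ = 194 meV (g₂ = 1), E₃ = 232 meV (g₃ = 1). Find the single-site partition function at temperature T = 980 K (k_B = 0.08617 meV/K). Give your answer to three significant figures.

Z = 1.41

k_BT = 0.08617 × 980 K = 84.447 meV.
Eᵢ/kT = 0.19776, 1.5513, 2.2973, 2.7473.
Z = Σ gᵢe^(−Eᵢ/kT) = 1·e^(−0.19776) + 2·e^(−1.5513) + 1·e^(−2.2973) + 1·e^(−2.7473) = 0.82057 + 0.42394 + 0.10053 + 0.064101 = 1.4091.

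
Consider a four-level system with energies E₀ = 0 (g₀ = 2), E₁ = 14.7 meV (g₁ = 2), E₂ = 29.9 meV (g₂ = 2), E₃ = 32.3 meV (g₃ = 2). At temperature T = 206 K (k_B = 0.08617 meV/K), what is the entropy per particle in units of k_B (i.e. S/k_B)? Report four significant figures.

1.815

k_BT = 0.08617 × 206 K = 17.7510 meV.
Eᵢ/kT = 0, 0.828122, 1.68441, 1.81962.
Z = Σ gᵢe^(−Eᵢ/kT) = 2·e^(−0) + 2·e^(−0.828122) + 2·e^(−1.68441) + 2·e^(−1.81962) = 2.00000 + 0.873738 + 0.371108 + 0.324175 = 3.56902.
⟨E⟩ = Σ EᵢPᵢ = 9.64156 meV.
S/k_B = ln Z + ⟨E⟩/kT = ln(3.56902) + 9.64156/17.7510 = 1.27229 + 0.543156 = 1.815.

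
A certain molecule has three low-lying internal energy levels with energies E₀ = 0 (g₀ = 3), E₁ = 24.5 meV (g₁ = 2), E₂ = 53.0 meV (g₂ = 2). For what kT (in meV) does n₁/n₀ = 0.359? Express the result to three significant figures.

39.6 meV

n₁/n₀ = (g₁/g₀) exp[−(E₁−E₀)/kT] = 0.359.
⇒ (E₁−E₀)/kT = ln((2/3)/0.359) = ln(1.8570) = 0.61896.
kT = 24.5 meV / 0.61896 = 39.6 meV.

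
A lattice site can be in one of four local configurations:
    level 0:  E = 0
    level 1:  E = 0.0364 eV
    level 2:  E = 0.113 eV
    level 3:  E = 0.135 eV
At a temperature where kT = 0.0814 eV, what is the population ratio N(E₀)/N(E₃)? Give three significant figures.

n₀/n₃ = exp[−(E₀−E₃)/kT] = exp(−(-0.135 eV)/(0.0814 eV)) = exp(1.6585) = 5.25.

5.25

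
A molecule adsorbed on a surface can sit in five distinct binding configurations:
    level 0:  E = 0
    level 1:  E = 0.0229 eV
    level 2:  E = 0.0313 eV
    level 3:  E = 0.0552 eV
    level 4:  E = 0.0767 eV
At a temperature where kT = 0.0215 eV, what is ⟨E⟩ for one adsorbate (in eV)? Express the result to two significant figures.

0.013 eV

Eᵢ/kT = 0, 1.065, 1.456, 2.567, 3.567.
Z = Σ e^(−Eᵢ/kT) = e^(−0) + e^(−1.065) + e^(−1.456) + e^(−2.567) + e^(−3.567) = 1.000 + 0.3447 + 0.2332 + 0.07677 + 0.02824 = 1.683.
⟨E⟩ = Σ Eᵢ e^(−Eᵢ/kT) / Z = (0·1.000 + 0.0229·0.3447 + 0.0313·0.2332 + 0.0552·0.07677 + 0.0767·0.02824) / 1.683 = 0.013 eV.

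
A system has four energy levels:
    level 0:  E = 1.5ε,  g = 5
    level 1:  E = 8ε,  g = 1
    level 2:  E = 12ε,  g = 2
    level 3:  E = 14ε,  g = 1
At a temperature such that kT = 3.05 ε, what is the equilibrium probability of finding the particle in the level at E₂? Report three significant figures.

0.0123

Eᵢ/kT = 0.49180, 2.6230, 3.9344, 4.5902.
Z = Σ gᵢe^(−Eᵢ/kT) = 5·e^(−0.49180) + 1·e^(−2.6230) + 2·e^(−3.9344) + 1·e^(−4.5902) = 3.0576 + 0.072585 + 0.039115 + 0.010151 = 3.1795.
P₂ = g₂ e^(−E₂/kT) / Z = 0.039115/3.1795 = 0.0123.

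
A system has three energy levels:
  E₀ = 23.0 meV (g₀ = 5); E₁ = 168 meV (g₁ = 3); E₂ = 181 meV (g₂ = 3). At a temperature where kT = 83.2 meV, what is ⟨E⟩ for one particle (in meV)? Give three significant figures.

Eᵢ/kT = 0.27644, 2.0192, 2.1755.
Z = Σ gᵢe^(−Eᵢ/kT) = 5·e^(−0.27644) + 3·e^(−2.0192) + 3·e^(−2.1755) = 3.7924 + 0.39828 + 0.34065 = 4.5313.
⟨E⟩ = Σ Eᵢ gᵢe^(−Eᵢ/kT) / Z = (23.0·3.7924 + 168·0.39828 + 181·0.34065) / 4.5313 = 47.6 meV.

47.6 meV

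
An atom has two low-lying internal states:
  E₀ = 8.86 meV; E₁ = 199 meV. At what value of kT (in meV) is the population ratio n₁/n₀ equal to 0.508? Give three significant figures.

n₁/n₀ = exp[−(E₁−E₀)/kT] = 0.508.
⇒ (E₁−E₀)/kT = ln(1/0.508) = ln(1.9685) = 0.67727.
kT = 190.14 meV / 0.67727 = 281 meV.

281 meV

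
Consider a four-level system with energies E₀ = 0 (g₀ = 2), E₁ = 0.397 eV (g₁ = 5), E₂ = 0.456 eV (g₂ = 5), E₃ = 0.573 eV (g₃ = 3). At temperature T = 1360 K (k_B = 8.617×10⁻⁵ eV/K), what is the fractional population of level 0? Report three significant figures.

0.872

k_BT = 8.617×10⁻⁵ × 1360 K = 0.11719 eV.
Eᵢ/kT = 0, 3.3877, 3.8911, 4.8895.
Z = Σ gᵢe^(−Eᵢ/kT) = 2·e^(−0) + 5·e^(−3.3877) + 5·e^(−3.8911) + 3·e^(−4.8895) = 2.0000 + 0.16893 + 0.10211 + 0.022576 = 2.2936.
P₀ = g₀ e^(−E₀/kT) / Z = 2.0000/2.2936 = 0.872.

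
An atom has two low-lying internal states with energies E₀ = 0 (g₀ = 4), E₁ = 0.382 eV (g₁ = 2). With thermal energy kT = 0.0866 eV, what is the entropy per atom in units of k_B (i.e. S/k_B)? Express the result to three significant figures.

1.42

Eᵢ/kT = 0, 4.4111.
Z = Σ gᵢe^(−Eᵢ/kT) = 4·e^(−0) + 2·e^(−4.4111) = 4.0000 + 0.024284 = 4.0243.
⟨E⟩ = Σ EᵢPᵢ = 0.0023051 eV.
S/k_B = ln Z + ⟨E⟩/kT = ln(4.0243) + 0.0023051/0.0866 = 1.3924 + 0.026618 = 1.42.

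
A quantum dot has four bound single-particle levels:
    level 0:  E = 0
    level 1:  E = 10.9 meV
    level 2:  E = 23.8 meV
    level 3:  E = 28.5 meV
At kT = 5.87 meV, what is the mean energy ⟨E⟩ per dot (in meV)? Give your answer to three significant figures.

Eᵢ/kT = 0, 1.8569, 4.0545, 4.8552.
Z = Σ e^(−Eᵢ/kT) = e^(−0) + e^(−1.8569) + e^(−4.0545) + e^(−4.8552) = 1.0000 + 0.15616 + 0.017344 + 0.0077878 = 1.1813.
⟨E⟩ = Σ Eᵢ e^(−Eᵢ/kT) / Z = (0·1.0000 + 10.9·0.15616 + 23.8·0.017344 + 28.5·0.0077878) / 1.1813 = 1.98 meV.

1.98 meV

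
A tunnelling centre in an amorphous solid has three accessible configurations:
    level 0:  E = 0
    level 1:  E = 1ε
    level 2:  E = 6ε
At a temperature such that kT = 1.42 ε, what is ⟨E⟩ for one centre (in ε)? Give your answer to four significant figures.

Eᵢ/kT = 0, 0.704225, 4.22535.
Z = Σ e^(−Eᵢ/kT) = e^(−0) + e^(−0.704225) + e^(−4.22535) = 1.00000 + 0.494492 + 0.0146202 = 1.50911.
⟨E⟩ = Σ Eᵢ e^(−Eᵢ/kT) / Z = (0·1.00000 + 1·0.494492 + 6·0.0146202) / 1.50911 = 0.3858 ε.

0.3858 ε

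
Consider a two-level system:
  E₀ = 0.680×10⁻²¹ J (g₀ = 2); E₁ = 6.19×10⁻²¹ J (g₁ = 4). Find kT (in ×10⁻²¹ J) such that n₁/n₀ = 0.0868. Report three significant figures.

n₁/n₀ = (g₁/g₀) exp[−(E₁−E₀)/kT] = 0.0868.
⇒ (E₁−E₀)/kT = ln((4/2)/0.0868) = ln(23.041) = 3.1373.
kT = 5.510 ×10⁻²¹ J / 3.1373 = 1.76 ×10⁻²¹ J.

1.76 ×10⁻²¹ J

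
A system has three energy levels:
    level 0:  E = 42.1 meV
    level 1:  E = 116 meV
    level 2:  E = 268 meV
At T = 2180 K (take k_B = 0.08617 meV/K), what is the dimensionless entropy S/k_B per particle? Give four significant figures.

0.9980

k_BT = 0.08617 × 2180 K = 187.851 meV.
Eᵢ/kT = 0.224114, 0.617511, 1.42666.
Z = Σ e^(−Eᵢ/kT) = e^(−0.224114) + e^(−0.617511) + e^(−1.42666) = 0.799224 + 0.539285 + 0.240110 = 1.57862.
⟨E⟩ = Σ EᵢPᵢ = 101.705 meV.
S/k_B = ln Z + ⟨E⟩/kT = ln(1.57862) + 101.705/187.851 = 0.456551 + 0.541413 = 0.9980.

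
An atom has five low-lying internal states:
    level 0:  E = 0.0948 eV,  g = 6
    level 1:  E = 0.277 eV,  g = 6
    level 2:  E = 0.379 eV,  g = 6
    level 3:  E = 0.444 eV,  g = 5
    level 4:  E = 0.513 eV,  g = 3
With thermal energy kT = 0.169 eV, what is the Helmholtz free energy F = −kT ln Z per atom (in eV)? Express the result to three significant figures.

-0.295 eV

Eᵢ/kT = 0.56095, 1.6391, 2.2426, 2.6272, 3.0355.
Z = Σ gᵢe^(−Eᵢ/kT) = 6·e^(−0.56095) + 6·e^(−1.6391) + 6·e^(−2.2426) + 5·e^(−2.6272) + 3·e^(−3.0355) = 3.4240 + 1.1649 + 0.63709 + 0.36140 + 0.14415 = 5.7315.
F = −kT ln Z = −0.169 × ln(5.7315) = −0.169 × 1.7460 = -0.295 eV.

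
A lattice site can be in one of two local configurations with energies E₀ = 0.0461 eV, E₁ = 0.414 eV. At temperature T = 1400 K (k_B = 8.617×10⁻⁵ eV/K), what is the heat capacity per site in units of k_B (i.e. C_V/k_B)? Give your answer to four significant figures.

k_BT = 8.617×10⁻⁵ × 1400 K = 0.120638 eV.
Eᵢ/kT = 0.382135, 3.43175.
Z = Σ e^(−Eᵢ/kT) = e^(−0.382135) + e^(−3.43175) = 0.682403 + 0.0323303 = 0.714733.
⟨E⟩ = 0.0627416 eV, ⟨E²⟩ = 0.00978202 eV².
C_V/k_B = (⟨E²⟩ − ⟨E⟩²)/(kT)² = (0.00978202 − 0.00393651)/0.0145535 = 0.4017.

0.4017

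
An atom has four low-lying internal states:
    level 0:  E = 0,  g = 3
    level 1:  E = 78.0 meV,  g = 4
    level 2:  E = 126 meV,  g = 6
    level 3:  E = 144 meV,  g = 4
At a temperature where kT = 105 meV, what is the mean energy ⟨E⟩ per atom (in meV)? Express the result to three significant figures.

67.6 meV

Eᵢ/kT = 0, 0.74286, 1.2000, 1.3714.
Z = Σ gᵢe^(−Eᵢ/kT) = 3·e^(−0) + 4·e^(−0.74286) + 6·e^(−1.2000) + 4·e^(−1.3714) = 3.0000 + 1.9030 + 1.8072 + 1.0150 = 7.7252.
⟨E⟩ = Σ Eᵢ gᵢe^(−Eᵢ/kT) / Z = (0·3.0000 + 78.0·1.9030 + 126·1.8072 + 144·1.0150) / 7.7252 = 67.6 meV.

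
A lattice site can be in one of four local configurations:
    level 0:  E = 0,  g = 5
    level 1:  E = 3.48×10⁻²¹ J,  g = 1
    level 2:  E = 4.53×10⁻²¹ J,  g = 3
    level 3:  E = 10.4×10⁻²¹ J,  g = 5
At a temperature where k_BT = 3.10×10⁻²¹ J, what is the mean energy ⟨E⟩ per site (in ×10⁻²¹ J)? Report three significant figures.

Eᵢ/kT = 0, 1.1226, 1.4613, 3.3548.
Z = Σ gᵢe^(−Eᵢ/kT) = 5·e^(−0) + 1·e^(−1.1226) + 3·e^(−1.4613) + 5·e^(−3.3548) = 5.0000 + 0.32543 + 0.69580 + 0.17458 = 6.1958.
⟨E⟩ = Σ Eᵢ gᵢe^(−Eᵢ/kT) / Z = (0·5.0000 + 3.48·0.32543 + 4.53·0.69580 + 10.4·0.17458) / 6.1958 = 0.985 ×10⁻²¹ J.

0.985 ×10⁻²¹ J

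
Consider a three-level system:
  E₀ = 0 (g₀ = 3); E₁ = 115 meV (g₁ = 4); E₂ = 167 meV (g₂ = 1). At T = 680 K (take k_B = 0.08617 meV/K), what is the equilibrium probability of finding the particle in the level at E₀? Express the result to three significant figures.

k_BT = 0.08617 × 680 K = 58.596 meV.
Eᵢ/kT = 0, 1.9626, 2.8500.
Z = Σ gᵢe^(−Eᵢ/kT) = 3·e^(−0) + 4·e^(−1.9626) + 1·e^(−2.8500) = 3.0000 + 0.56197 + 0.057844 = 3.6198.
P₀ = g₀ e^(−E₀/kT) / Z = 3.0000/3.6198 = 0.829.

0.829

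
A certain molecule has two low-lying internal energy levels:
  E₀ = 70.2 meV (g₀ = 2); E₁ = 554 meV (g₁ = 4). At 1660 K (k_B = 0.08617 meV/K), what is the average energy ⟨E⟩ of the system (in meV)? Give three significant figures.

k_BT = 0.08617 × 1660 K = 143.04 meV.
Eᵢ/kT = 0.49077, 3.8730.
Z = Σ gᵢe^(−Eᵢ/kT) = 2·e^(−0.49077) + 4·e^(−3.8730) = 1.2243 + 0.083184 = 1.3075.
⟨E⟩ = Σ Eᵢ gᵢe^(−Eᵢ/kT) / Z = (70.2·1.2243 + 554·0.083184) / 1.3075 = 101 meV.

101 meV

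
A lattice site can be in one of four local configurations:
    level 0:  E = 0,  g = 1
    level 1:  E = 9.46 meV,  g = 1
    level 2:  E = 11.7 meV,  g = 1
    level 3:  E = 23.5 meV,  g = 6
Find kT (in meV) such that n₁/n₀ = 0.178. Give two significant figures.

5.5 meV

n₁/n₀ = (g₁/g₀) exp[−(E₁−E₀)/kT] = 0.178.
⇒ (E₁−E₀)/kT = ln((1/1)/0.178) = ln(5.618) = 1.726.
kT = 9.46 meV / 1.726 = 5.5 meV.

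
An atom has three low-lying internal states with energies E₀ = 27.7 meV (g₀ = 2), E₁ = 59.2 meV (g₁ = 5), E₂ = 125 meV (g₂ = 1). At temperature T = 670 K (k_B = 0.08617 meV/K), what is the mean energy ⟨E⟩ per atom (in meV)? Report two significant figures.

49 meV

k_BT = 0.08617 × 670 K = 57.73 meV.
Eᵢ/kT = 0.4798, 1.025, 2.165.
Z = Σ gᵢe^(−Eᵢ/kT) = 2·e^(−0.4798) + 5·e^(−1.025) + 1·e^(−2.165) = 1.238 + 1.794 + 0.1147 = 3.147.
⟨E⟩ = Σ Eᵢ gᵢe^(−Eᵢ/kT) / Z = (27.7·1.238 + 59.2·1.794 + 125·0.1147) / 3.147 = 49 meV.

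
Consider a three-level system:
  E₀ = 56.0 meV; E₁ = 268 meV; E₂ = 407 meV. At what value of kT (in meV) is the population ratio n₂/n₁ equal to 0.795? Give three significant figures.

606 meV

n₂/n₁ = exp[−(E₂−E₁)/kT] = 0.795.
⇒ (E₂−E₁)/kT = ln(1/0.795) = ln(1.2579) = 0.22944.
kT = 139 meV / 0.22944 = 606 meV.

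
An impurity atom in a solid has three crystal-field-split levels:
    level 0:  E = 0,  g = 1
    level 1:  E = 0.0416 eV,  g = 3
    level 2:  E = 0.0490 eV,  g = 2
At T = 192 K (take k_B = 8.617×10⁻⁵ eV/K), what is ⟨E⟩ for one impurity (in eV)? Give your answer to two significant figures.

0.011 eV

k_BT = 8.617×10⁻⁵ × 192 K = 0.01654 eV.
Eᵢ/kT = 0, 2.515, 2.963.
Z = Σ gᵢe^(−Eᵢ/kT) = 1·e^(−0) + 3·e^(−2.515) + 2·e^(−2.963) = 1.000 + 0.2426 + 0.1033 = 1.346.
⟨E⟩ = Σ Eᵢ gᵢe^(−Eᵢ/kT) / Z = (0·1.000 + 0.0416·0.2426 + 0.0490·0.1033) / 1.346 = 0.011 eV.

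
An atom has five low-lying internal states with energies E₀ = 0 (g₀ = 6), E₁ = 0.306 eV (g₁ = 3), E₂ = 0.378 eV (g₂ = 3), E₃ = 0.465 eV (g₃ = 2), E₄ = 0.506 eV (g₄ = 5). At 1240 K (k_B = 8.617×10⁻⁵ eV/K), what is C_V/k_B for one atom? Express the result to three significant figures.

k_BT = 8.617×10⁻⁵ × 1240 K = 0.10685 eV.
Eᵢ/kT = 0, 2.8638, 3.5377, 4.3519, 4.7356.
Z = Σ gᵢe^(−Eᵢ/kT) = 6·e^(−0) + 3·e^(−2.8638) + 3·e^(−3.5377) + 2·e^(−4.3519) + 5·e^(−4.7356) = 6.0000 + 0.17115 + 0.087240 + 0.025765 + 0.043886 = 6.3280.
⟨E⟩ = 0.018890 eV, ⟨E²⟩ = 0.0071584 eV².
C_V/k_B = (⟨E²⟩ − ⟨E⟩²)/(kT)² = (0.0071584 − 0.00035683)/0.011417 = 0.596.

0.596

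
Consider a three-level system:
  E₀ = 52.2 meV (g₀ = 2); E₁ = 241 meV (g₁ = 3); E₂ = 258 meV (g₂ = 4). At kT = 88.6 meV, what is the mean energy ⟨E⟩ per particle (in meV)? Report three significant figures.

Eᵢ/kT = 0.58916, 2.7201, 2.9120.
Z = Σ gᵢe^(−Eᵢ/kT) = 2·e^(−0.58916) + 3·e^(−2.7201) + 4·e^(−2.9120) = 1.1096 + 0.19760 + 0.21747 = 1.5247.
⟨E⟩ = Σ Eᵢ gᵢe^(−Eᵢ/kT) / Z = (52.2·1.1096 + 241·0.19760 + 258·0.21747) / 1.5247 = 106 meV.

106 meV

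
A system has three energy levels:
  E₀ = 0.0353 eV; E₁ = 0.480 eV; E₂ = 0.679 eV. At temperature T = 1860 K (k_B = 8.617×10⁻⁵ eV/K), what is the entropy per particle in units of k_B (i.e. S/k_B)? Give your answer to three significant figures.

0.305

k_BT = 8.617×10⁻⁵ × 1860 K = 0.16028 eV.
Eᵢ/kT = 0.22024, 2.9948, 4.2363.
Z = Σ e^(−Eᵢ/kT) = e^(−0.22024) + e^(−2.9948) + e^(−4.2363) = 0.80233 + 0.050047 + 0.014461 = 0.86684.
⟨E⟩ = Σ EᵢPᵢ = 0.071713 eV.
S/k_B = ln Z + ⟨E⟩/kT = ln(0.86684) + 0.071713/0.16028 = -0.14290 + 0.44742 = 0.305.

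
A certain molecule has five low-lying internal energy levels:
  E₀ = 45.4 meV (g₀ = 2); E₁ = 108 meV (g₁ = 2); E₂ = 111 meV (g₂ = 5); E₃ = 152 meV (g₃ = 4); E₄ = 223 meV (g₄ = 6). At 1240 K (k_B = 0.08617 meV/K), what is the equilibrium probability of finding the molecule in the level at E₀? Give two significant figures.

k_BT = 0.08617 × 1240 K = 106.9 meV.
Eᵢ/kT = 0.4247, 1.010, 1.038, 1.422, 2.086.
Z = Σ gᵢe^(−Eᵢ/kT) = 2·e^(−0.4247) + 2·e^(−1.010) + 5·e^(−1.038) + 4·e^(−1.422) + 6·e^(−2.086) = 1.308 + 0.7284 + 1.771 + 0.9649 + 0.7451 = 5.517.
P₀ = g₀ e^(−E₀/kT) / Z = 1.308/5.517 = 0.24.

0.24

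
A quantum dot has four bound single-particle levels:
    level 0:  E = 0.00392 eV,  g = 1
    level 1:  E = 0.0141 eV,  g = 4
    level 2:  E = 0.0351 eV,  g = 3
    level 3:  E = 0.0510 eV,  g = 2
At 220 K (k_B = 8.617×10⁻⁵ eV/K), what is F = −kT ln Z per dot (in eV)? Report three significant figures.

-0.0228 eV

k_BT = 8.617×10⁻⁵ × 220 K = 0.018957 eV.
Eᵢ/kT = 0.20678, 0.74379, 1.8516, 2.6903.
Z = Σ gᵢe^(−Eᵢ/kT) = 1·e^(−0.20678) + 4·e^(−0.74379) + 3·e^(−1.8516) + 2·e^(−2.6903) = 0.81320 + 1.9012 + 0.47096 + 0.13572 = 3.3211.
F = −kT ln Z = −0.018957 × ln(3.3211) = −0.018957 × 1.2003 = -0.0228 eV.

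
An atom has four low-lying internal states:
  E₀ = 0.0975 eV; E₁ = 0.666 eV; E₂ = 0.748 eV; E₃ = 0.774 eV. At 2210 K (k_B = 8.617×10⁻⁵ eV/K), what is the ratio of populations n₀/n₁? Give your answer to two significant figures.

k_BT = 8.617×10⁻⁵ × 2210 K = 0.1904 eV.
n₀/n₁ = exp[−(E₀−E₁)/kT] = exp(−(-0.5685 eV)/(0.1904 eV)) = exp(2.986) = 20.

20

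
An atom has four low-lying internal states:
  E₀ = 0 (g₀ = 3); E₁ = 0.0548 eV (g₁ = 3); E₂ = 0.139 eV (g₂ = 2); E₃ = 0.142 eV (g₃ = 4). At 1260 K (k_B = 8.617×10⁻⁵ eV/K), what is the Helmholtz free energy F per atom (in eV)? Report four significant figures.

-0.2024 eV

k_BT = 8.617×10⁻⁵ × 1260 K = 0.108574 eV.
Eᵢ/kT = 0, 0.504725, 1.28023, 1.30786.
Z = Σ gᵢe^(−Eᵢ/kT) = 3·e^(−0) + 3·e^(−0.504725) + 2·e^(−1.28023) + 4·e^(−1.30786) = 3.00000 + 1.81101 + 0.555947 + 1.08159 = 6.44855.
F = −kT ln Z = −0.108574 × ln(6.44855) = −0.108574 × 1.86386 = -0.2024 eV.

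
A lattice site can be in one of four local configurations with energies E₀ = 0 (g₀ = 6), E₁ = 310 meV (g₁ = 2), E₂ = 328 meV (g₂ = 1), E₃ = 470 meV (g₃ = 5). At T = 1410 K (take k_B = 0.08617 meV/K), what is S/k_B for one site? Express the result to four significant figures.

2.000

k_BT = 0.08617 × 1410 K = 121.500 meV.
Eᵢ/kT = 0, 2.55144, 2.69959, 3.86831.
Z = Σ gᵢe^(−Eᵢ/kT) = 6·e^(−0) + 2·e^(−2.55144) + 1·e^(−2.69959) + 5·e^(−3.86831) = 6.00000 + 0.155939 + 0.0672331 + 0.104468 = 6.32764.
⟨E⟩ = Σ EᵢPᵢ = 18.8844 meV.
S/k_B = ln Z + ⟨E⟩/kT = ln(6.32764) + 18.8844/121.500 = 1.84493 + 0.155427 = 2.000.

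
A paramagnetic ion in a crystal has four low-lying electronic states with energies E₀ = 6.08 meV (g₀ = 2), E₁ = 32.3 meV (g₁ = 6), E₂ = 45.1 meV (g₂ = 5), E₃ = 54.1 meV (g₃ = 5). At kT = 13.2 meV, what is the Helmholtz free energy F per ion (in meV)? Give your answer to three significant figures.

-9.33 meV

Eᵢ/kT = 0.46061, 2.4470, 3.4167, 4.0985.
Z = Σ gᵢe^(−Eᵢ/kT) = 2·e^(−0.46061) + 6·e^(−2.4470) + 5·e^(−3.4167) + 5·e^(−4.0985) = 1.2618 + 0.51932 + 0.16410 + 0.082988 = 2.0282.
F = −kT ln Z = −13.2 × ln(2.0282) = −13.2 × 0.70715 = -9.33 meV.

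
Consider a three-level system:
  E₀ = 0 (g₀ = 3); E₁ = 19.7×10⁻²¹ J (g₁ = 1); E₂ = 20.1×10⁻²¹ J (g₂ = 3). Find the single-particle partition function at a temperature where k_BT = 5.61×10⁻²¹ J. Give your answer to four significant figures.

Z = 3.113

Eᵢ/kT = 0, 3.51159, 3.58289.
Z = Σ gᵢe^(−Eᵢ/kT) = 3·e^(−0) + 1·e^(−3.51159) + 3·e^(−3.58289) = 3.00000 + 0.0298494 + 0.0833858 = 3.11324.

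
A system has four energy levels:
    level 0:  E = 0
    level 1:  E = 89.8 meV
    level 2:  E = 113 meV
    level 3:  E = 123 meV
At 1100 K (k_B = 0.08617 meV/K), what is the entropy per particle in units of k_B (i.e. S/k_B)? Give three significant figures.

k_BT = 0.08617 × 1100 K = 94.787 meV.
Eᵢ/kT = 0, 0.94739, 1.1921, 1.2976.
Z = Σ e^(−Eᵢ/kT) = e^(−0) + e^(−0.94739) + e^(−1.1921) + e^(−1.2976) = 1.0000 + 0.38775 + 0.30358 + 0.27319 = 1.9645.
⟨E⟩ = Σ EᵢPᵢ = 52.292 meV.
S/k_B = ln Z + ⟨E⟩/kT = ln(1.9645) + 52.292/94.787 = 0.67524 + 0.55168 = 1.23.

1.23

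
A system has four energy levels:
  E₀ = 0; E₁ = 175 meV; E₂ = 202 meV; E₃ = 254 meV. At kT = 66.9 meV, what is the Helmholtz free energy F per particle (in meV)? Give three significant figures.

-9.02 meV

Eᵢ/kT = 0, 2.6158, 3.0194, 3.7967.
Z = Σ e^(−Eᵢ/kT) = e^(−0) + e^(−2.6158) + e^(−3.0194) + e^(−3.7967) = 1.0000 + 0.073109 + 0.048831 + 0.022445 = 1.1444.
F = −kT ln Z = −66.9 × ln(1.1444) = −66.9 × 0.13488 = -9.02 meV.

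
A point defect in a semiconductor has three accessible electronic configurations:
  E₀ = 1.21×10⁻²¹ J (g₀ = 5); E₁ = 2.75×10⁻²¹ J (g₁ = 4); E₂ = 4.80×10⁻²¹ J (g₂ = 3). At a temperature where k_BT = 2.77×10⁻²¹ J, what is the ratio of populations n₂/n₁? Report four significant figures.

0.3578

n₂/n₁ = (g₂/g₁) exp[−(E₂−E₁)/kT] = (3/4) × exp(−(2.05 ×10⁻²¹ J)/(2.77 ×10⁻²¹ J)) = (3/4) × exp(-0.740072) = 0.3578.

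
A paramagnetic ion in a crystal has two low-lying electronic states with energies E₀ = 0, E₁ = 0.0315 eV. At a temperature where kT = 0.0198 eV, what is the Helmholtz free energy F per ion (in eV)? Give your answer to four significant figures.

Eᵢ/kT = 0, 1.59091.
Z = Σ e^(−Eᵢ/kT) = e^(−0) + e^(−1.59091) = 1.00000 + 0.203740 = 1.20374.
F = −kT ln Z = −0.0198 × ln(1.20374) = −0.0198 × 0.185433 = -0.003672 eV.

-0.003672 eV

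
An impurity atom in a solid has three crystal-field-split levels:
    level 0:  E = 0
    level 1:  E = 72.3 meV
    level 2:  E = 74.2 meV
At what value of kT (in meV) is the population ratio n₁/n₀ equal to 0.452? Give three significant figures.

n₁/n₀ = exp[−(E₁−E₀)/kT] = 0.452.
⇒ (E₁−E₀)/kT = ln(1/0.452) = ln(2.2124) = 0.79408.
kT = 72.3 meV / 0.79408 = 91.0 meV.

91.0 meV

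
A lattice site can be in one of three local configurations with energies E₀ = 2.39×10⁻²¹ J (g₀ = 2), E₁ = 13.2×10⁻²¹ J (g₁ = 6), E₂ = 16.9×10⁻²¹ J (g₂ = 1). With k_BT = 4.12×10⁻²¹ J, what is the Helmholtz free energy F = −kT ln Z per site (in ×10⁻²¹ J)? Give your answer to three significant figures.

Eᵢ/kT = 0.58010, 3.2039, 4.1019.
Z = Σ gᵢe^(−Eᵢ/kT) = 2·e^(−0.58010) + 6·e^(−3.2039) + 1·e^(−4.1019) = 1.1197 + 0.24362 + 0.016541 = 1.3799.
F = −kT ln Z = −4.12 × ln(1.3799) = −4.12 × 0.32201 = -1.33 ×10⁻²¹ J.

-1.33 ×10⁻²¹ J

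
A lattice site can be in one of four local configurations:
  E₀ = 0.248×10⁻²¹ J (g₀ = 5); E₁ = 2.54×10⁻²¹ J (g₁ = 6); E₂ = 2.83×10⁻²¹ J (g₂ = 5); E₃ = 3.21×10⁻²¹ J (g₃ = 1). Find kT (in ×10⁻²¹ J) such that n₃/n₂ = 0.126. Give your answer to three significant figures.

n₃/n₂ = (g₃/g₂) exp[−(E₃−E₂)/kT] = 0.126.
⇒ (E₃−E₂)/kT = ln((1/5)/0.126) = ln(1.5873) = 0.46203.
kT = 0.38 ×10⁻²¹ J / 0.46203 = 0.822 ×10⁻²¹ J.

0.822 ×10⁻²¹ J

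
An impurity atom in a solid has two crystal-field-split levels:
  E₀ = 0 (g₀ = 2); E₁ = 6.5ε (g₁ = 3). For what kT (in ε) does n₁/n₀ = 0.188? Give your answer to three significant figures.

n₁/n₀ = (g₁/g₀) exp[−(E₁−E₀)/kT] = 0.188.
⇒ (E₁−E₀)/kT = ln((3/2)/0.188) = ln(7.9787) = 2.0768.
kT = 6.5ε / 2.0768 = 3.13 ε.

3.13 ε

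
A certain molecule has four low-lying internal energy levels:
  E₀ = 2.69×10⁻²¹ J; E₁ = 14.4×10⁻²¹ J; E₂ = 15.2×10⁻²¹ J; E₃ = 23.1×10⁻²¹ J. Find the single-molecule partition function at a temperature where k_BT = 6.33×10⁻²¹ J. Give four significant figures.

Z = 0.8732

Eᵢ/kT = 0.424961, 2.27488, 2.40126, 3.64929.
Z = Σ e^(−Eᵢ/kT) = e^(−0.424961) + e^(−2.27488) + e^(−2.40126) + e^(−3.64929) = 0.653795 + 0.102809 + 0.0906037 + 0.0260096 = 0.873217.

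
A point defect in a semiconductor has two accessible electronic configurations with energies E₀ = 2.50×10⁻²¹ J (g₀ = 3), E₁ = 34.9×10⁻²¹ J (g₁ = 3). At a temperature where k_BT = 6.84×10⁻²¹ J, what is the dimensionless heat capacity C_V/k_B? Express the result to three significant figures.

Eᵢ/kT = 0.36550, 5.1023.
Z = Σ gᵢe^(−Eᵢ/kT) = 3·e^(−0.36550) + 3·e^(−5.1023) = 2.0815 + 0.018248 = 2.0997.
⟨E⟩ = 2.7816, ⟨E²⟩ = 16.781.
C_V/k_B = (⟨E²⟩ − ⟨E⟩²)/(kT)² = (16.781 − 7.7373)/46.786 = 0.193.

0.193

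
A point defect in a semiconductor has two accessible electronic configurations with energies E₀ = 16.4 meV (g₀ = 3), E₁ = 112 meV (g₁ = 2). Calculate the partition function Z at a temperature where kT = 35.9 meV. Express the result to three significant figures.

Eᵢ/kT = 0.45682, 3.1198.
Z = Σ gᵢe^(−Eᵢ/kT) = 3·e^(−0.45682) + 2·e^(−3.1198) = 1.8999 + 0.088332 = 1.9882.

Z = 1.99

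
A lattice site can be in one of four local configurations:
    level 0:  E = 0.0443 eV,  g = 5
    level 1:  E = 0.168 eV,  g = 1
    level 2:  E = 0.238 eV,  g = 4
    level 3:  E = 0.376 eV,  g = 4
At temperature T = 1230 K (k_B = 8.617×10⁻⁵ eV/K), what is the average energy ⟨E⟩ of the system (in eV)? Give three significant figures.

k_BT = 8.617×10⁻⁵ × 1230 K = 0.10599 eV.
Eᵢ/kT = 0.41796, 1.5851, 2.2455, 3.5475.
Z = Σ gᵢe^(−Eᵢ/kT) = 5·e^(−0.41796) + 1·e^(−1.5851) + 4·e^(−2.2455) + 4·e^(−3.5475) = 3.2919 + 0.20493 + 0.42350 + 0.11519 = 4.0355.
⟨E⟩ = Σ Eᵢ gᵢe^(−Eᵢ/kT) / Z = (0.0443·3.2919 + 0.168·0.20493 + 0.238·0.42350 + 0.376·0.11519) / 4.0355 = 0.0804 eV.

0.0804 eV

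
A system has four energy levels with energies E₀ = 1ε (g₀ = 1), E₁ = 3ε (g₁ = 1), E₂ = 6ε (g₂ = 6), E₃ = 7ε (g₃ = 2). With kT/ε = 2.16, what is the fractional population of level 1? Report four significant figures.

0.1875

Eᵢ/kT = 0.462963, 1.38889, 2.77778, 3.24074.
Z = Σ gᵢe^(−Eᵢ/kT) = 1·e^(−0.462963) + 1·e^(−1.38889) + 6·e^(−2.77778) + 2·e^(−3.24074) = 0.629416 + 0.249352 + 0.373058 + 0.0782698 = 1.33010.
P₁ = g₁ e^(−E₁/kT) / Z = 0.249352/1.33010 = 0.1875.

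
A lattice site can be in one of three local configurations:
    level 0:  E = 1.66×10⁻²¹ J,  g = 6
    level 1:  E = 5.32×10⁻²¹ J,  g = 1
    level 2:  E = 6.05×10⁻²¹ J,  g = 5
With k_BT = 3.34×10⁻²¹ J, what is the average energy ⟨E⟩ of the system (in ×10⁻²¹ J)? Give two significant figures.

2.6 ×10⁻²¹ J

Eᵢ/kT = 0.4970, 1.593, 1.811.
Z = Σ gᵢe^(−Eᵢ/kT) = 6·e^(−0.4970) + 1·e^(−1.593) + 5·e^(−1.811) = 3.650 + 0.2033 + 0.8175 = 4.671.
⟨E⟩ = Σ Eᵢ gᵢe^(−Eᵢ/kT) / Z = (1.66·3.650 + 5.32·0.2033 + 6.05·0.8175) / 4.671 = 2.6 ×10⁻²¹ J.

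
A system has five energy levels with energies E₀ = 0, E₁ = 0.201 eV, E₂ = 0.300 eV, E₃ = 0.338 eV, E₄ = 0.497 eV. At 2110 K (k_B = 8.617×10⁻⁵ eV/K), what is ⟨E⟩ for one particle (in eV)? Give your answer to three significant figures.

0.120 eV

k_BT = 8.617×10⁻⁵ × 2110 K = 0.18182 eV.
Eᵢ/kT = 0, 1.1055, 1.6500, 1.8590, 2.7335.
Z = Σ e^(−Eᵢ/kT) = e^(−0) + e^(−1.1055) + e^(−1.6500) + e^(−1.8590) + e^(−2.7335) = 1.0000 + 0.33105 + 0.19205 + 0.15583 + 0.064991 = 1.7439.
⟨E⟩ = Σ Eᵢ e^(−Eᵢ/kT) / Z = (0·1.0000 + 0.201·0.33105 + 0.300·0.19205 + 0.338·0.15583 + 0.497·0.064991) / 1.7439 = 0.120 eV.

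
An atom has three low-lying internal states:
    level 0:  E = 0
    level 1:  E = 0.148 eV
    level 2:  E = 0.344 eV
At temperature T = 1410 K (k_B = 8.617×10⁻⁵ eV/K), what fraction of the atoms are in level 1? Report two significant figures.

0.22

k_BT = 8.617×10⁻⁵ × 1410 K = 0.1215 eV.
Eᵢ/kT = 0, 1.218, 2.831.
Z = Σ e^(−Eᵢ/kT) = e^(−0) + e^(−1.218) + e^(−2.831) = 1.000 + 0.2958 + 0.05895 = 1.355.
P₁ = e^(−E₁/kT) / Z = 0.2958/1.355 = 0.22.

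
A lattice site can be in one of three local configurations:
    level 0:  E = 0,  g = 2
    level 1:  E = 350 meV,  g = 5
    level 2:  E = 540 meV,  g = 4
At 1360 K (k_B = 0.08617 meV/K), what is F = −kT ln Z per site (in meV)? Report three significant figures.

-97.2 meV

k_BT = 0.08617 × 1360 K = 117.19 meV.
Eᵢ/kT = 0, 2.9866, 4.6079.
Z = Σ gᵢe^(−Eᵢ/kT) = 2·e^(−0) + 5·e^(−2.9866) + 4·e^(−4.6079) = 2.0000 + 0.25229 + 0.039891 = 2.2922.
F = −kT ln Z = −117.19 × ln(2.2922) = −117.19 × 0.82951 = -97.2 meV.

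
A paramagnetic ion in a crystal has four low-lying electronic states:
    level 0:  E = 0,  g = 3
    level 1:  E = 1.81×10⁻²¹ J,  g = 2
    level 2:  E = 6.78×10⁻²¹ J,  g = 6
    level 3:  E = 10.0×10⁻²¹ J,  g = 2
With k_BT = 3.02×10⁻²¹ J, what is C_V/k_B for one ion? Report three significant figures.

Eᵢ/kT = 0, 0.59934, 2.2450, 3.3113.
Z = Σ gᵢe^(−Eᵢ/kT) = 3·e^(−0) + 2·e^(−0.59934) + 6·e^(−2.2450) + 2·e^(−3.3113) = 3.0000 + 1.0983 + 0.63557 + 0.072937 = 4.8068.
⟨E⟩ = 1.4618, ⟨E²⟩ = 8.3440.
C_V/k_B = (⟨E²⟩ − ⟨E⟩²)/(kT)² = (8.3440 − 2.1369)/9.1204 = 0.681.

0.681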